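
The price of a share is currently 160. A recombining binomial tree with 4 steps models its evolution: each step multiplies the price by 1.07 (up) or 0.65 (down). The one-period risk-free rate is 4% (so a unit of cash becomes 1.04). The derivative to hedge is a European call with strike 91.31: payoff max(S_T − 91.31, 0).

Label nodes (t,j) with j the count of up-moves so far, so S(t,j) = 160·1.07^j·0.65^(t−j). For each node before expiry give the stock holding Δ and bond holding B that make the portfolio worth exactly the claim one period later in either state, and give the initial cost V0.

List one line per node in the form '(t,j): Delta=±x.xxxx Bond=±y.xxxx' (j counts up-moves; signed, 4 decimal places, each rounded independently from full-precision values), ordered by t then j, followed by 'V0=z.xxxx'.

No-arbitrage ⇒ martingale measure with p* = (R−d)/(u−d) = 0.9286.
Terminal payoffs: V(4,0)=0.0000, V(4,1)=0.0000, V(4,2)=0.0000, V(4,3)=36.0945, V(4,4)=118.4174
Node (3,0) S=43.9400: V=(p*·0.0000+(1−p*)·0.0000)/1.04=0.0000; Δ=(0.0000−0.0000)/(47.0158−28.5610)=0.0000; B=V−Δ·S=0.0000
Node (3,1) S=72.3320: V=(p*·0.0000+(1−p*)·0.0000)/1.04=0.0000; Δ=(0.0000−0.0000)/(77.3952−47.0158)=0.0000; B=V−Δ·S=0.0000
Node (3,2) S=119.0696: V=(p*·36.0945+(1−p*)·0.0000)/1.04=32.2272; Δ=(36.0945−0.0000)/(127.4045−77.3952)=0.7218; B=V−Δ·S=-53.7120
Node (3,3) S=196.0069: V=(p*·118.4174+(1−p*)·36.0945)/1.04=108.2088; Δ=(118.4174−36.0945)/(209.7274−127.4045)=1.0000; B=V−Δ·S=-87.7981
Node (2,0) S=67.6000: V=(p*·0.0000+(1−p*)·0.0000)/1.04=0.0000; Δ=(0.0000−0.0000)/(72.3320−43.9400)=0.0000; B=V−Δ·S=0.0000
Node (2,1) S=111.2800: V=(p*·32.2272+(1−p*)·0.0000)/1.04=28.7743; Δ=(32.2272−0.0000)/(119.0696−72.3320)=0.6895; B=V−Δ·S=-47.9572
Node (2,2) S=183.1840: V=(p*·108.2088+(1−p*)·32.2272)/1.04=98.8284; Δ=(108.2088−32.2272)/(196.0069−119.0696)=0.9876; B=V−Δ·S=-82.0802
Node (1,0) S=104.0000: V=(p*·28.7743+(1−p*)·0.0000)/1.04=25.6913; Δ=(28.7743−0.0000)/(111.2800−67.6000)=0.6588; B=V−Δ·S=-42.8189
Node (1,1) S=171.2000: V=(p*·98.8284+(1−p*)·28.7743)/1.04=90.2159; Δ=(98.8284−28.7743)/(183.1840−111.2800)=0.9743; B=V−Δ·S=-76.5796
Node (0,0) S=160.0000: V=(p*·90.2159+(1−p*)·25.6913)/1.04=82.3144; Δ=(90.2159−25.6913)/(171.2000−104.0000)=0.9602; B=V−Δ·S=-71.3155
Self-financing check: at every node Δ·S+B equals the discounted successor values.

(0,0): Delta=0.9602 Bond=-71.3155
(1,0): Delta=0.6588 Bond=-42.8189
(1,1): Delta=0.9743 Bond=-76.5796
(2,0): Delta=0.0000 Bond=0.0000
(2,1): Delta=0.6895 Bond=-47.9572
(2,2): Delta=0.9876 Bond=-82.0802
(3,0): Delta=0.0000 Bond=0.0000
(3,1): Delta=0.0000 Bond=0.0000
(3,2): Delta=0.7218 Bond=-53.7120
(3,3): Delta=1.0000 Bond=-87.7981
V0=82.3144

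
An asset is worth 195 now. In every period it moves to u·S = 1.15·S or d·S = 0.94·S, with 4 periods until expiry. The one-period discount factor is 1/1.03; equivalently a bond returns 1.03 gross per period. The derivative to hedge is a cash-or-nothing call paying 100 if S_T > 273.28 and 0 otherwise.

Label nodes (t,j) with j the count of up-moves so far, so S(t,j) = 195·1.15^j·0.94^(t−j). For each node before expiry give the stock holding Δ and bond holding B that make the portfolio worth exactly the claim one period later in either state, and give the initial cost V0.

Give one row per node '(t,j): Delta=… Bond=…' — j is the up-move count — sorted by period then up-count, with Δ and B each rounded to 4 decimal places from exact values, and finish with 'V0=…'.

(0,0): Delta=0.7037 Bond=-118.2306
(1,0): Delta=0.4498 Bond=-75.2391
(1,1): Delta=0.9804 Bond=-183.8287
(2,0): Delta=0.0000 Bond=0.0000
(2,1): Delta=0.9400 Bond=-180.8245
(2,2): Delta=1.0244 Bond=-200.7024
(3,0): Delta=0.0000 Bond=0.0000
(3,1): Delta=0.0000 Bond=0.0000
(3,2): Delta=1.9644 Bond=-434.5816
(3,3): Delta=0.0000 Bond=97.0874
V0=18.9835

Risk-neutral probability p* = (R−d)/(u−d) = (1.03−0.94)/(1.15−0.94) = 0.4286.
At expiry t=4: V(4,0)=0.0000, V(4,1)=0.0000, V(4,2)=0.0000, V(4,3)=100.0000, V(4,4)=100.0000
Node (3,0) S=161.9639: V=(p*·0.0000+(1−p*)·0.0000)/1.03=0.0000; Δ=(0.0000−0.0000)/(186.2585−152.2460)=0.0000; B=V−Δ·S=0.0000
Node (3,1) S=198.1473: V=(p*·0.0000+(1−p*)·0.0000)/1.03=0.0000; Δ=(0.0000−0.0000)/(227.8694−186.2585)=0.0000; B=V−Δ·S=0.0000
Node (3,2) S=242.4142: V=(p*·100.0000+(1−p*)·0.0000)/1.03=41.6089; Δ=(100.0000−0.0000)/(278.7764−227.8694)=1.9644; B=V−Δ·S=-434.5816
Node (3,3) S=296.5706: V=(p*·100.0000+(1−p*)·100.0000)/1.03=97.0874; Δ=(100.0000−100.0000)/(341.0562−278.7764)=0.0000; B=V−Δ·S=97.0874
Node (2,0) S=172.3020: V=(p*·0.0000+(1−p*)·0.0000)/1.03=0.0000; Δ=(0.0000−0.0000)/(198.1473−161.9639)=0.0000; B=V−Δ·S=0.0000
Node (2,1) S=210.7950: V=(p*·41.6089+(1−p*)·0.0000)/1.03=17.3130; Δ=(41.6089−0.0000)/(242.4142−198.1473)=0.9400; B=V−Δ·S=-180.8245
Node (2,2) S=257.8875: V=(p*·97.0874+(1−p*)·41.6089)/1.03=63.4809; Δ=(97.0874−41.6089)/(296.5706−242.4142)=1.0244; B=V−Δ·S=-200.7024
Node (1,0) S=183.3000: V=(p*·17.3130+(1−p*)·0.0000)/1.03=7.2037; Δ=(17.3130−0.0000)/(210.7950−172.3020)=0.4498; B=V−Δ·S=-75.2391
Node (1,1) S=224.2500: V=(p*·63.4809+(1−p*)·17.3130)/1.03=36.0187; Δ=(63.4809−17.3130)/(257.8875−210.7950)=0.9804; B=V−Δ·S=-183.8287
Node (0,0) S=195.0000: V=(p*·36.0187+(1−p*)·7.2037)/1.03=18.9835; Δ=(36.0187−7.2037)/(224.2500−183.3000)=0.7037; B=V−Δ·S=-118.2306
Self-financing check: at every node Δ·S+B equals the discounted successor values.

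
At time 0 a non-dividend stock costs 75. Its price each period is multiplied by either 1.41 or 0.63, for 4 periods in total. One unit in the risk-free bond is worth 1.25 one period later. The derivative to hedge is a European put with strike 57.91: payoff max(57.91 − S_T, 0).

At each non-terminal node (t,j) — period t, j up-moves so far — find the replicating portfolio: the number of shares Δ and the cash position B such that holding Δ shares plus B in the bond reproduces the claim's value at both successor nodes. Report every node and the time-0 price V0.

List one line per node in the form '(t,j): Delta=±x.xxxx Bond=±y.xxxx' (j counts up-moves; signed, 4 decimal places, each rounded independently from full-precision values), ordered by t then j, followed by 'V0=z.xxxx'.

(0,0): Delta=-0.0287 Bond=2.5426
(1,0): Delta=-0.1889 Bond=10.7451
(1,1): Delta=-0.0103 Bond=1.2255
(2,0): Delta=-0.9652 Bond=36.5403
(2,1): Delta=-0.0994 Bond=7.4678
(2,2): Delta=0.0000 Bond=0.0000
(3,0): Delta=-1.0000 Bond=46.3280
(3,1): Delta=-0.9612 Bond=45.5069
(3,2): Delta=0.0000 Bond=0.0000
(3,3): Delta=0.0000 Bond=0.0000
V0=0.3871

The replicating-portfolio and risk-neutral prices coincide; use p* = (1.25−0.63)/(1.41−0.63) = 0.7949 for the latter.
At expiry t=4: V(4,0)=46.0953, V(4,1)=31.4675, V(4,2)=0.0000, V(4,3)=0.0000, V(4,4)=0.0000
Node (3,0) S=18.7535: V=(p*·31.4675+(1−p*)·46.0953)/1.25=27.5745; Δ=(31.4675−46.0953)/(26.4425−11.8147)=-1.0000; B=V−Δ·S=46.3280
Node (3,1) S=41.9722: V=(p*·0.0000+(1−p*)·31.4675)/1.25=5.1639; Δ=(0.0000−31.4675)/(59.1808−26.4425)=-0.9612; B=V−Δ·S=45.5069
Node (3,2) S=93.9377: V=(p*·0.0000+(1−p*)·0.0000)/1.25=0.0000; Δ=(0.0000−0.0000)/(132.4522−59.1808)=0.0000; B=V−Δ·S=0.0000
Node (3,3) S=210.2416: V=(p*·0.0000+(1−p*)·0.0000)/1.25=0.0000; Δ=(0.0000−0.0000)/(296.4406−132.4522)=0.0000; B=V−Δ·S=0.0000
Node (2,0) S=29.7675: V=(p*·5.1639+(1−p*)·27.5745)/1.25=7.8088; Δ=(5.1639−27.5745)/(41.9722−18.7535)=-0.9652; B=V−Δ·S=36.5403
Node (2,1) S=66.6225: V=(p*·0.0000+(1−p*)·5.1639)/1.25=0.8474; Δ=(0.0000−5.1639)/(93.9377−41.9722)=-0.0994; B=V−Δ·S=7.4678
Node (2,2) S=149.1075: V=(p*·0.0000+(1−p*)·0.0000)/1.25=0.0000; Δ=(0.0000−0.0000)/(210.2416−93.9377)=0.0000; B=V−Δ·S=0.0000
Node (1,0) S=47.2500: V=(p*·0.8474+(1−p*)·7.8088)/1.25=1.8203; Δ=(0.8474−7.8088)/(66.6225−29.7675)=-0.1889; B=V−Δ·S=10.7451
Node (1,1) S=105.7500: V=(p*·0.0000+(1−p*)·0.8474)/1.25=0.1391; Δ=(0.0000−0.8474)/(149.1075−66.6225)=-0.0103; B=V−Δ·S=1.2255
Node (0,0) S=75.0000: V=(p*·0.1391+(1−p*)·1.8203)/1.25=0.3871; Δ=(0.1391−1.8203)/(105.7500−47.2500)=-0.0287; B=V−Δ·S=2.5426
Each (Δ,B) replicates both successor values, so the strategy is self-financing and V0 is arbitrage-free.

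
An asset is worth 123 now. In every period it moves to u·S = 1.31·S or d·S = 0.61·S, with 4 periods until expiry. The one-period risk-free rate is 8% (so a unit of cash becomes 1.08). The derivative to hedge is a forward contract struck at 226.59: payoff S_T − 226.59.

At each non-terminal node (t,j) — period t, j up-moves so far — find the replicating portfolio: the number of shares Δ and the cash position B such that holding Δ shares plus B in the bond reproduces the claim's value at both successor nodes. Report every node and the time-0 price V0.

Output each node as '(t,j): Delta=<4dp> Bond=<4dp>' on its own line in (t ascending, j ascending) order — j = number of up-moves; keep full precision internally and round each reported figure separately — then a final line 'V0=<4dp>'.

(0,0): Delta=1.0000 Bond=-166.5504
(1,0): Delta=1.0000 Bond=-179.8744
(1,1): Delta=1.0000 Bond=-179.8744
(2,0): Delta=1.0000 Bond=-194.2644
(2,1): Delta=1.0000 Bond=-194.2644
(2,2): Delta=1.0000 Bond=-194.2644
(3,0): Delta=1.0000 Bond=-209.8056
(3,1): Delta=1.0000 Bond=-209.8056
(3,2): Delta=1.0000 Bond=-209.8056
(3,3): Delta=1.0000 Bond=-209.8056
V0=-43.5504

Risk-neutral probability p* = (R−d)/(u−d) = (1.08−0.61)/(1.31−0.61) = 0.6714.
At expiry t=4: V(4,0)=-209.5596, V(4,1)=-190.0166, V(4,2)=-148.0470, V(4,3)=-57.9157, V(4,4)=135.6449
(3,0): S=27.9187. Δ = (V_up−V_dn)/(S_up−S_dn) = (-190.0166−-209.5596)/(36.5734−17.0304) = 1.0000. V = [p*·-190.0166 + (1−p*)·-209.5596]/1.08 = -181.8869. B = V − Δ·S = -209.8056.
(3,1): S=59.9565. Δ = (V_up−V_dn)/(S_up−S_dn) = (-148.0470−-190.0166)/(78.5430−36.5734) = 1.0000. V = [p*·-148.0470 + (1−p*)·-190.0166]/1.08 = -149.8491. B = V − Δ·S = -209.8056.
(3,2): S=128.7590. Δ = (V_up−V_dn)/(S_up−S_dn) = (-57.9157−-148.0470)/(168.6743−78.5430) = 1.0000. V = [p*·-57.9157 + (1−p*)·-148.0470]/1.08 = -81.0466. B = V − Δ·S = -209.8056.
(3,3): S=276.5152. Δ = (V_up−V_dn)/(S_up−S_dn) = (135.6449−-57.9157)/(362.2349−168.6743) = 1.0000. V = [p*·135.6449 + (1−p*)·-57.9157]/1.08 = 66.7096. B = V − Δ·S = -209.8056.
(2,0): S=45.7683. Δ = (V_up−V_dn)/(S_up−S_dn) = (-149.8491−-181.8869)/(59.9565−27.9187) = 1.0000. V = [p*·-149.8491 + (1−p*)·-181.8869]/1.08 = -148.4961. B = V − Δ·S = -194.2644.
(2,1): S=98.2893. Δ = (V_up−V_dn)/(S_up−S_dn) = (-81.0466−-149.8491)/(128.7590−59.9565) = 1.0000. V = [p*·-81.0466 + (1−p*)·-149.8491]/1.08 = -95.9751. B = V − Δ·S = -194.2644.
(2,2): S=211.0803. Δ = (V_up−V_dn)/(S_up−S_dn) = (66.7096−-81.0466)/(276.5152−128.7590) = 1.0000. V = [p*·66.7096 + (1−p*)·-81.0466]/1.08 = 16.8159. B = V − Δ·S = -194.2644.
(1,0): S=75.0300. Δ = (V_up−V_dn)/(S_up−S_dn) = (-95.9751−-148.4961)/(98.2893−45.7683) = 1.0000. V = [p*·-95.9751 + (1−p*)·-148.4961]/1.08 = -104.8444. B = V − Δ·S = -179.8744.
(1,1): S=161.1300. Δ = (V_up−V_dn)/(S_up−S_dn) = (16.8159−-95.9751)/(211.0803−98.2893) = 1.0000. V = [p*·16.8159 + (1−p*)·-95.9751]/1.08 = -18.7444. B = V − Δ·S = -179.8744.
(0,0): S=123.0000. Δ = (V_up−V_dn)/(S_up−S_dn) = (-18.7444−-104.8444)/(161.1300−75.0300) = 1.0000. V = [p*·-18.7444 + (1−p*)·-104.8444]/1.08 = -43.5504. B = V − Δ·S = -166.5504.
Each (Δ,B) replicates both successor values, so the strategy is self-financing and V0 is arbitrage-free.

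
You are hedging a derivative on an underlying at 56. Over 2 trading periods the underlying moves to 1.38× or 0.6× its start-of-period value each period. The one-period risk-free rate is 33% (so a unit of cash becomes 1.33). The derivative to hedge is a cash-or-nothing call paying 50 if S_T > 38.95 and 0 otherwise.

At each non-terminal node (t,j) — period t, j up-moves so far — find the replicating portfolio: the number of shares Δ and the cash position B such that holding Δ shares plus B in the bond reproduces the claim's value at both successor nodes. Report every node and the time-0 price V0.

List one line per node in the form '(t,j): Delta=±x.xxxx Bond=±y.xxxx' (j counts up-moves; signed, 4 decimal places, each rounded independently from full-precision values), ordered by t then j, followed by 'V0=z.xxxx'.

(0,0): Delta=0.0552 Bond=25.0604
(1,0): Delta=1.9078 Bond=-28.9184
(1,1): Delta=0.0000 Bond=37.5940
V0=28.1500

The replicating-portfolio and risk-neutral prices coincide; use p* = (1.33−0.6)/(1.38−0.6) = 0.9359 for the latter.
Terminal values V(2,·): V(2,0)=0.0000, V(2,1)=50.0000, V(2,2)=50.0000
Node (1,0) S=33.6000: V=(p*·50.0000+(1−p*)·0.0000)/1.33=35.1841; Δ=(50.0000−0.0000)/(46.3680−20.1600)=1.9078; B=V−Δ·S=-28.9184
Node (1,1) S=77.2800: V=(p*·50.0000+(1−p*)·50.0000)/1.33=37.5940; Δ=(50.0000−50.0000)/(106.6464−46.3680)=0.0000; B=V−Δ·S=37.5940
Node (0,0) S=56.0000: V=(p*·37.5940+(1−p*)·35.1841)/1.33=28.1500; Δ=(37.5940−35.1841)/(77.2800−33.6000)=0.0552; B=V−Δ·S=25.0604
Self-financing check: at every node Δ·S+B equals the discounted successor values.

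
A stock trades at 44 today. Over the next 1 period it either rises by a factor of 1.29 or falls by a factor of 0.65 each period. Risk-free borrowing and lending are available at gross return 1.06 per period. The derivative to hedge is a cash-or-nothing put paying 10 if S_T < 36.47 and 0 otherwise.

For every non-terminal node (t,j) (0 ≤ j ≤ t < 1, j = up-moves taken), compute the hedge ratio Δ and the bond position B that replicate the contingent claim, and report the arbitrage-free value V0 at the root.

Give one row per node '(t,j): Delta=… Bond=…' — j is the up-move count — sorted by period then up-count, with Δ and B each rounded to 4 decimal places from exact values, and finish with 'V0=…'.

The replicating-portfolio and risk-neutral prices coincide; use p* = (1.06−0.65)/(1.29−0.65) = 0.6406 for the latter.
Terminal values V(1,·): V(1,0)=10.0000, V(1,1)=0.0000
(0,0): S=44.0000. Δ = (V_up−V_dn)/(S_up−S_dn) = (0.0000−10.0000)/(56.7600−28.6000) = -0.3551. V = [p*·0.0000 + (1−p*)·10.0000]/1.06 = 3.3903. B = V − Δ·S = 19.0153.
Each (Δ,B) replicates both successor values, so the strategy is self-financing and V0 is arbitrage-free.

(0,0): Delta=-0.3551 Bond=19.0153
V0=3.3903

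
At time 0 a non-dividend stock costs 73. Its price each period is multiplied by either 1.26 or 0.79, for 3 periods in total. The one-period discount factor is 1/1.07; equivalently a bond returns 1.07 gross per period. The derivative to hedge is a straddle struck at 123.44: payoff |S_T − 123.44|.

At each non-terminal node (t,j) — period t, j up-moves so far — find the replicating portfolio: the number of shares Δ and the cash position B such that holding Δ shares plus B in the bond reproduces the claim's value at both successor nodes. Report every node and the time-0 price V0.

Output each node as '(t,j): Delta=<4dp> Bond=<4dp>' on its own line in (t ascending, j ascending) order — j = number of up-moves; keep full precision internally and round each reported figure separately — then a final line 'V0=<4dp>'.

(0,0): Delta=-0.5918 Bond=78.7652
(1,0): Delta=-1.0000 Bond=107.8173
(1,1): Delta=-0.4182 Bond=68.3062
(2,0): Delta=-1.0000 Bond=115.3645
(2,1): Delta=-1.0000 Bond=115.3645
(2,2): Delta=-0.1707 Bond=44.3997
V0=35.5608

Under the risk-neutral measure, an up-move has probability p* = (R−d)/(u−d) = 0.5957 and values discount at R = 1.07.
Payoff layer (t=3): V(3,0)=87.4482, V(3,1)=66.0353, V(3,2)=31.8831, V(3,3)=22.5874
  t=2,j=0: stock 45.5593 → up 57.4047 (V=66.0353), down 35.9918 (V=87.4482). Price 69.8052; hedge Δ=-1.0000, bond B=115.3645.
  t=2,j=1: stock 72.6642 → up 91.5569 (V=31.8831), down 57.4047 (V=66.0353). Price 42.7003; hedge Δ=-1.0000, bond B=115.3645.
  t=2,j=2: stock 115.8948 → up 146.0274 (V=22.5874), down 91.5569 (V=31.8831). Price 24.6217; hedge Δ=-0.1707, bond B=44.3997.
  t=1,j=0: stock 57.6700 → up 72.6642 (V=42.7003), down 45.5593 (V=69.8052). Price 50.1473; hedge Δ=-1.0000, bond B=107.8173.
  t=1,j=1: stock 91.9800 → up 115.8948 (V=24.6217), down 72.6642 (V=42.7003). Price 29.8412; hedge Δ=-0.4182, bond B=68.3062.
  t=0,j=0: stock 73.0000 → up 91.9800 (V=29.8412), down 57.6700 (V=50.1473). Price 35.5608; hedge Δ=-0.5918, bond B=78.7652.
Check: Δ(0,0)·S0 + B(0,0) = 35.5608 = V0.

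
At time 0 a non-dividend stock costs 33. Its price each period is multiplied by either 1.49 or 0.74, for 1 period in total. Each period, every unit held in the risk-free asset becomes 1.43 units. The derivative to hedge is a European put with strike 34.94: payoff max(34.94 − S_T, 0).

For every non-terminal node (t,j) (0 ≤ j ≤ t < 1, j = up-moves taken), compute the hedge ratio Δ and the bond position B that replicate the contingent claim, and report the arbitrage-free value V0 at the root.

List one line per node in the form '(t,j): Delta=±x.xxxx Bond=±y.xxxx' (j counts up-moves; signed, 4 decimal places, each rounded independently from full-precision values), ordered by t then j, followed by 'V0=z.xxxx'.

(0,0): Delta=-0.4251 Bond=14.6152
V0=0.5885

Risk-neutral probability p* = (R−d)/(u−d) = (1.43−0.74)/(1.49−0.74) = 0.9200.
Payoff layer (t=1): V(1,0)=10.5200, V(1,1)=0.0000
(0,0): S=33.0000. Δ = (V_up−V_dn)/(S_up−S_dn) = (0.0000−10.5200)/(49.1700−24.4200) = -0.4251. V = [p*·0.0000 + (1−p*)·10.5200]/1.43 = 0.5885. B = V − Δ·S = 14.6152.
Self-financing check: at every node Δ·S+B equals the discounted successor values.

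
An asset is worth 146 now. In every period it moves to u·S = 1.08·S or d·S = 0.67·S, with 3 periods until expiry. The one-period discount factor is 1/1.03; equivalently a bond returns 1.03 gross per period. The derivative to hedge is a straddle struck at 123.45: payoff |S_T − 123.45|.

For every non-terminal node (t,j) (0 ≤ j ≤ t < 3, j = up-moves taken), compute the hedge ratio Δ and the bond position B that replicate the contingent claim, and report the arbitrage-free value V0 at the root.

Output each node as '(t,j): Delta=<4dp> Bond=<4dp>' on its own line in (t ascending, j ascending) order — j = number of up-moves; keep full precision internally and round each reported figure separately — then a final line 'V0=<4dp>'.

Under the risk-neutral measure, an up-move has probability p* = (R−d)/(u−d) = 0.8780 and values discount at R = 1.03.
Payoff layer (t=3): V(3,0)=79.5386, V(3,1)=52.6674, V(3,2)=9.3528, V(3,3)=60.4680
Node (2,0) S=65.5394: V=(p*·52.6674+(1−p*)·79.5386)/1.03=54.3150; Δ=(52.6674−79.5386)/(70.7826−43.9114)=-1.0000; B=V−Δ·S=119.8544
Node (2,1) S=105.6456: V=(p*·9.3528+(1−p*)·52.6674)/1.03=14.2088; Δ=(9.3528−52.6674)/(114.0972−70.7826)=-1.0000; B=V−Δ·S=119.8544
Node (2,2) S=170.2944: V=(p*·60.4680+(1−p*)·9.3528)/1.03=52.6547; Δ=(60.4680−9.3528)/(183.9180−114.0972)=0.7321; B=V−Δ·S=-72.0165
Node (1,0) S=97.8200: V=(p*·14.2088+(1−p*)·54.3150)/1.03=18.5435; Δ=(14.2088−54.3150)/(105.6456−65.5394)=-1.0000; B=V−Δ·S=116.3635
Node (1,1) S=157.6800: V=(p*·52.6547+(1−p*)·14.2088)/1.03=46.5691; Δ=(52.6547−14.2088)/(170.2944−105.6456)=0.5947; B=V−Δ·S=-47.2015
Node (0,0) S=146.0000: V=(p*·46.5691+(1−p*)·18.5435)/1.03=41.8945; Δ=(46.5691−18.5435)/(157.6800−97.8200)=0.4682; B=V−Δ·S=-26.4608
Self-financing check: at every node Δ·S+B equals the discounted successor values.

(0,0): Delta=0.4682 Bond=-26.4608
(1,0): Delta=-1.0000 Bond=116.3635
(1,1): Delta=0.5947 Bond=-47.2015
(2,0): Delta=-1.0000 Bond=119.8544
(2,1): Delta=-1.0000 Bond=119.8544
(2,2): Delta=0.7321 Bond=-72.0165
V0=41.8945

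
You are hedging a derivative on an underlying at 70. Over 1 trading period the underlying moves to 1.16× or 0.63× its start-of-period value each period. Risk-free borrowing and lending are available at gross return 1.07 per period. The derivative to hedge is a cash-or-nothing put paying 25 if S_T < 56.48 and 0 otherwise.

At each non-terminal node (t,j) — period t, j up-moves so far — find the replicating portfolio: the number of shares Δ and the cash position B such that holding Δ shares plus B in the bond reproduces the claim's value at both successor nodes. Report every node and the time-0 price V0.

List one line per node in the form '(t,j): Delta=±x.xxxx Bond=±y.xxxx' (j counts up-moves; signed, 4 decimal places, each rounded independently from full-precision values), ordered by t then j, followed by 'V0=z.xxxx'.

(0,0): Delta=-0.6739 Bond=51.1374
V0=3.9676

Risk-neutral probability p* = (R−d)/(u−d) = (1.07−0.63)/(1.16−0.63) = 0.8302.
Payoff layer (t=1): V(1,0)=25.0000, V(1,1)=0.0000
(0,0): S=70.0000. Δ = (V_up−V_dn)/(S_up−S_dn) = (0.0000−25.0000)/(81.2000−44.1000) = -0.6739. V = [p*·0.0000 + (1−p*)·25.0000]/1.07 = 3.9676. B = V − Δ·S = 51.1374.
The time-0 hedge costs 3.9676, which is the no-arbitrage price.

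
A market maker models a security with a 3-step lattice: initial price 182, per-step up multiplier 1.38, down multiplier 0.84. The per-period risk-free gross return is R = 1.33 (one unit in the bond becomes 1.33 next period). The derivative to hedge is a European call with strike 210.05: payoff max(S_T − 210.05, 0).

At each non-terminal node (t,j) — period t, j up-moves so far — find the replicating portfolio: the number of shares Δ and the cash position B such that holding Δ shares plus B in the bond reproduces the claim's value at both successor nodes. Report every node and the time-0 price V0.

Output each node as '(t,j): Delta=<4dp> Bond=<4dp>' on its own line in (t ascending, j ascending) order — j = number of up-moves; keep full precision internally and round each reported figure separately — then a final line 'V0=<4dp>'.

Under the risk-neutral measure, an up-move has probability p* = (R−d)/(u−d) = 0.9074 and values discount at R = 1.33.
At expiry t=3: V(3,0)=0.0000, V(3,1)=0.0000, V(3,2)=81.0947, V(3,3)=268.2591
Node (2,0) S=128.4192: V=(p*·0.0000+(1−p*)·0.0000)/1.33=0.0000; Δ=(0.0000−0.0000)/(177.2185−107.8721)=0.0000; B=V−Δ·S=0.0000
Node (2,1) S=210.9744: V=(p*·81.0947+(1−p*)·0.0000)/1.33=55.3277; Δ=(81.0947−0.0000)/(291.1447−177.2185)=0.7118; B=V−Δ·S=-94.8476
Node (2,2) S=346.6008: V=(p*·268.2591+(1−p*)·81.0947)/1.33=188.6685; Δ=(268.2591−81.0947)/(478.3091−291.1447)=1.0000; B=V−Δ·S=-157.9323
Node (1,0) S=152.8800: V=(p*·55.3277+(1−p*)·0.0000)/1.33=37.7480; Δ=(55.3277−0.0000)/(210.9744−128.4192)=0.6702; B=V−Δ·S=-64.7108
Node (1,1) S=251.1600: V=(p*·188.6685+(1−p*)·55.3277)/1.33=132.5730; Δ=(188.6685−55.3277)/(346.6008−210.9744)=0.9831; B=V−Δ·S=-114.3542
Node (0,0) S=182.0000: V=(p*·132.5730+(1−p*)·37.7480)/1.33=93.0774; Δ=(132.5730−37.7480)/(251.1600−152.8800)=0.9648; B=V−Δ·S=-82.5245
Check: Δ(0,0)·S0 + B(0,0) = 93.0774 = V0.

(0,0): Delta=0.9648 Bond=-82.5245
(1,0): Delta=0.6702 Bond=-64.7108
(1,1): Delta=0.9831 Bond=-114.3542
(2,0): Delta=0.0000 Bond=0.0000
(2,1): Delta=0.7118 Bond=-94.8476
(2,2): Delta=1.0000 Bond=-157.9323
V0=93.0774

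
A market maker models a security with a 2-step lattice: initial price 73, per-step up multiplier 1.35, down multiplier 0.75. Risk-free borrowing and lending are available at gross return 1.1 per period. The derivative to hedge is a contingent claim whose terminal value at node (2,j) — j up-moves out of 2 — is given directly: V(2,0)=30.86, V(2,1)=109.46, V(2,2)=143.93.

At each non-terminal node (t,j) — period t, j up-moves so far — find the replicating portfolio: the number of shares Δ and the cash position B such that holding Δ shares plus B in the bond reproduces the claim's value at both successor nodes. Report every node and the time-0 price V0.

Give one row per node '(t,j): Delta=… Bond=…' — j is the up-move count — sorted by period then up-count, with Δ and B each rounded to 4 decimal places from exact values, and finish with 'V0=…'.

Under the risk-neutral measure, an up-move has probability p* = (R−d)/(u−d) = 0.5833 and values discount at R = 1.1.
Terminal payoffs: V(2,0)=30.8600, V(2,1)=109.4600, V(2,2)=143.9300
Node (1,0) S=54.7500: V=(p*·109.4600+(1−p*)·30.8600)/1.1=69.7364; Δ=(109.4600−30.8600)/(73.9125−41.0625)=2.3927; B=V−Δ·S=-61.2636
Node (1,1) S=98.5500: V=(p*·143.9300+(1−p*)·109.4600)/1.1=117.7886; Δ=(143.9300−109.4600)/(133.0425−73.9125)=0.5830; B=V−Δ·S=60.3386
Node (0,0) S=73.0000: V=(p*·117.7886+(1−p*)·69.7364)/1.1=88.8790; Δ=(117.7886−69.7364)/(98.5500−54.7500)=1.0971; B=V−Δ·S=8.7918
Self-financing check: at every node Δ·S+B equals the discounted successor values.

(0,0): Delta=1.0971 Bond=8.7918
(1,0): Delta=2.3927 Bond=-61.2636
(1,1): Delta=0.5830 Bond=60.3386
V0=88.8790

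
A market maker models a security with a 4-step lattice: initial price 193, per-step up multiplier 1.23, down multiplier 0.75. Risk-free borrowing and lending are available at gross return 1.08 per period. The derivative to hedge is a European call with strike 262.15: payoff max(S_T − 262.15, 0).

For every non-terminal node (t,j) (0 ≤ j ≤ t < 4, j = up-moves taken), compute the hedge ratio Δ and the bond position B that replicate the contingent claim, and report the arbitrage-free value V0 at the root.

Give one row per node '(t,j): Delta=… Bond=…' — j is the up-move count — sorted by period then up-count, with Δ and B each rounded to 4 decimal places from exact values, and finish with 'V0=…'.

(0,0): Delta=0.5074 Bond=-66.2837
(1,0): Delta=0.0421 Bond=-4.2273
(1,1): Delta=0.6364 Bond=-102.2042
(2,0): Delta=0.0000 Bond=0.0000
(2,1): Delta=0.0537 Bond=-6.6406
(2,2): Delta=0.7979 Bond=-157.5350
(3,0): Delta=0.0000 Bond=0.0000
(3,1): Delta=0.0000 Bond=0.0000
(3,2): Delta=0.0686 Bond=-10.4319
(3,3): Delta=1.0000 Bond=-242.7315
V0=31.6448

No-arbitrage ⇒ martingale measure with p* = (R−d)/(u−d) = 0.6875.
Terminal payoffs: V(4,0)=0.0000, V(4,1)=0.0000, V(4,2)=0.0000, V(4,3)=7.2105, V(4,4)=179.6012
Node (3,0) S=81.4219: V=(p*·0.0000+(1−p*)·0.0000)/1.08=0.0000; Δ=(0.0000−0.0000)/(100.1489−61.0664)=0.0000; B=V−Δ·S=0.0000
Node (3,1) S=133.5319: V=(p*·0.0000+(1−p*)·0.0000)/1.08=0.0000; Δ=(0.0000−0.0000)/(164.2442−100.1489)=0.0000; B=V−Δ·S=0.0000
Node (3,2) S=218.9923: V=(p*·7.2105+(1−p*)·0.0000)/1.08=4.5900; Δ=(7.2105−0.0000)/(269.3605−164.2442)=0.0686; B=V−Δ·S=-10.4319
Node (3,3) S=359.1473: V=(p*·179.6012+(1−p*)·7.2105)/1.08=116.4158; Δ=(179.6012−7.2105)/(441.7512−269.3605)=1.0000; B=V−Δ·S=-242.7315
Node (2,0) S=108.5625: V=(p*·0.0000+(1−p*)·0.0000)/1.08=0.0000; Δ=(0.0000−0.0000)/(133.5319−81.4219)=0.0000; B=V−Δ·S=0.0000
Node (2,1) S=178.0425: V=(p*·4.5900+(1−p*)·0.0000)/1.08=2.9219; Δ=(4.5900−0.0000)/(218.9923−133.5319)=0.0537; B=V−Δ·S=-6.6406
Node (2,2) S=291.9897: V=(p*·116.4158+(1−p*)·4.5900)/1.08=75.4354; Δ=(116.4158−4.5900)/(359.1473−218.9923)=0.7979; B=V−Δ·S=-157.5350
Node (1,0) S=144.7500: V=(p*·2.9219+(1−p*)·0.0000)/1.08=1.8600; Δ=(2.9219−0.0000)/(178.0425−108.5625)=0.0421; B=V−Δ·S=-4.2273
Node (1,1) S=237.3900: V=(p*·75.4354+(1−p*)·2.9219)/1.08=48.8657; Δ=(75.4354−2.9219)/(291.9897−178.0425)=0.6364; B=V−Δ·S=-102.2042
Node (0,0) S=193.0000: V=(p*·48.8657+(1−p*)·1.8600)/1.08=31.6448; Δ=(48.8657−1.8600)/(237.3900−144.7500)=0.5074; B=V−Δ·S=-66.2837
Self-financing check: at every node Δ·S+B equals the discounted successor values.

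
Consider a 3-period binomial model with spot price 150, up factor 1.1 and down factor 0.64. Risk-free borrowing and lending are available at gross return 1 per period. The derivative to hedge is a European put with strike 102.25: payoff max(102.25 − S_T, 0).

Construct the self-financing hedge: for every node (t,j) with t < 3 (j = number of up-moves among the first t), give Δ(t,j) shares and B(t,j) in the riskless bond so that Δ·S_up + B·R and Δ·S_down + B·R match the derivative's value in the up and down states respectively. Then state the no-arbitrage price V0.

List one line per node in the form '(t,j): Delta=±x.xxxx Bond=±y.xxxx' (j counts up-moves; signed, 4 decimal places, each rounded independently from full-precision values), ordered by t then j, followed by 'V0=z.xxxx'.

(0,0): Delta=-0.1903 Bond=33.0391
(1,0): Delta=-0.7535 Bond=87.1041
(1,1): Delta=-0.0993 Bond=18.0211
(2,0): Delta=-1.0000 Bond=102.2500
(2,1): Delta=-0.7136 Bond=82.8970
(2,2): Delta=0.0000 Bond=0.0000
V0=4.4929

The replicating-portfolio and risk-neutral prices coincide; use p* = (1−0.64)/(1.1−0.64) = 0.7826 for the latter.
Payoff layer (t=3): V(3,0)=62.9284, V(3,1)=34.6660, V(3,2)=0.0000, V(3,3)=0.0000
Node (2,0) S=61.4400: V=(p*·34.6660+(1−p*)·62.9284)/1=40.8100; Δ=(34.6660−62.9284)/(67.5840−39.3216)=-1.0000; B=V−Δ·S=102.2500
Node (2,1) S=105.6000: V=(p*·0.0000+(1−p*)·34.6660)/1=7.5361; Δ=(0.0000−34.6660)/(116.1600−67.5840)=-0.7136; B=V−Δ·S=82.8970
Node (2,2) S=181.5000: V=(p*·0.0000+(1−p*)·0.0000)/1=0.0000; Δ=(0.0000−0.0000)/(199.6500−116.1600)=0.0000; B=V−Δ·S=0.0000
Node (1,0) S=96.0000: V=(p*·7.5361+(1−p*)·40.8100)/1=14.7695; Δ=(7.5361−40.8100)/(105.6000−61.4400)=-0.7535; B=V−Δ·S=87.1041
Node (1,1) S=165.0000: V=(p*·0.0000+(1−p*)·7.5361)/1=1.6383; Δ=(0.0000−7.5361)/(181.5000−105.6000)=-0.0993; B=V−Δ·S=18.0211
Node (0,0) S=150.0000: V=(p*·1.6383+(1−p*)·14.7695)/1=4.4929; Δ=(1.6383−14.7695)/(165.0000−96.0000)=-0.1903; B=V−Δ·S=33.0391
Each (Δ,B) replicates both successor values, so the strategy is self-financing and V0 is arbitrage-free.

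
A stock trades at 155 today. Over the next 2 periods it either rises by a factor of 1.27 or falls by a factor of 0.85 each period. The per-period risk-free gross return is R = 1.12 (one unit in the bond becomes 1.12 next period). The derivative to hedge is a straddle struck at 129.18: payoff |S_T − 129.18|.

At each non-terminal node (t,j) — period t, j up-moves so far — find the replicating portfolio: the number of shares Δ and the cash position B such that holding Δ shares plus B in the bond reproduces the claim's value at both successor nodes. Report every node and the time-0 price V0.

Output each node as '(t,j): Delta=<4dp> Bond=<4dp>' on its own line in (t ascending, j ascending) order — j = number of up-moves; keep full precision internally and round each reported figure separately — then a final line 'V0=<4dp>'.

No-arbitrage ⇒ martingale measure with p* = (R−d)/(u−d) = 0.6429.
Terminal payoffs: V(2,0)=17.1925, V(2,1)=38.1425, V(2,2)=120.8195
(1,0): S=131.7500. Δ = (V_up−V_dn)/(S_up−S_dn) = (38.1425−17.1925)/(167.3225−111.9875) = 0.3786. V = [p*·38.1425 + (1−p*)·17.1925]/1.12 = 27.3753. B = V − Δ·S = -22.5056.
(1,1): S=196.8500. Δ = (V_up−V_dn)/(S_up−S_dn) = (120.8195−38.1425)/(249.9995−167.3225) = 1.0000. V = [p*·120.8195 + (1−p*)·38.1425]/1.12 = 81.5107. B = V − Δ·S = -115.3393.
(0,0): S=155.0000. Δ = (V_up−V_dn)/(S_up−S_dn) = (81.5107−27.3753)/(196.8500−131.7500) = 0.8316. V = [p*·81.5107 + (1−p*)·27.3753]/1.12 = 55.5149. B = V − Δ·S = -73.3789.
The time-0 hedge costs 55.5149, which is the no-arbitrage price.

(0,0): Delta=0.8316 Bond=-73.3789
(1,0): Delta=0.3786 Bond=-22.5056
(1,1): Delta=1.0000 Bond=-115.3393
V0=55.5149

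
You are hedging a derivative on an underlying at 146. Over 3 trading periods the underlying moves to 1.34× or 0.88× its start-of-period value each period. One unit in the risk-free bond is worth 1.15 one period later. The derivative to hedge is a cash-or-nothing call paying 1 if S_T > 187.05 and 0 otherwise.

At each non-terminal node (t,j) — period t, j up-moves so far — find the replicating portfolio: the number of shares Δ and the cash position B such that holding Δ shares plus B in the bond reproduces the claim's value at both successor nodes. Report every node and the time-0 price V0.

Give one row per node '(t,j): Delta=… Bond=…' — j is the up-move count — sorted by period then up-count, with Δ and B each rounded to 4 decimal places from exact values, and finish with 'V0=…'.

(0,0): Delta=0.0055 Bond=-0.3834
(1,0): Delta=0.0086 Bond=-0.8491
(1,1): Delta=0.0040 Bond=-0.1537
(2,0): Delta=0.0000 Bond=0.0000
(2,1): Delta=0.0126 Bond=-1.6635
(2,2): Delta=0.0000 Bond=0.8696
V0=0.4137

No-arbitrage ⇒ martingale measure with p* = (R−d)/(u−d) = 0.5870.
Payoff layer (t=3): V(3,0)=0.0000, V(3,1)=0.0000, V(3,2)=1.0000, V(3,3)=1.0000
  t=2,j=0: stock 113.0624 → up 151.5036 (V=0.0000), down 99.4949 (V=0.0000). Price 0.0000; hedge Δ=0.0000, bond B=0.0000.
  t=2,j=1: stock 172.1632 → up 230.6987 (V=1.0000), down 151.5036 (V=0.0000). Price 0.5104; hedge Δ=0.0126, bond B=-1.6635.
  t=2,j=2: stock 262.1576 → up 351.2912 (V=1.0000), down 230.6987 (V=1.0000). Price 0.8696; hedge Δ=0.0000, bond B=0.8696.
  t=1,j=0: stock 128.4800 → up 172.1632 (V=0.5104), down 113.0624 (V=0.0000). Price 0.2605; hedge Δ=0.0086, bond B=-0.8491.
  t=1,j=1: stock 195.6400 → up 262.1576 (V=0.8696), down 172.1632 (V=0.5104). Price 0.6271; hedge Δ=0.0040, bond B=-0.1537.
  t=0,j=0: stock 146.0000 → up 195.6400 (V=0.6271), down 128.4800 (V=0.2605). Price 0.4137; hedge Δ=0.0055, bond B=-0.3834.
Each (Δ,B) replicates both successor values, so the strategy is self-financing and V0 is arbitrage-free.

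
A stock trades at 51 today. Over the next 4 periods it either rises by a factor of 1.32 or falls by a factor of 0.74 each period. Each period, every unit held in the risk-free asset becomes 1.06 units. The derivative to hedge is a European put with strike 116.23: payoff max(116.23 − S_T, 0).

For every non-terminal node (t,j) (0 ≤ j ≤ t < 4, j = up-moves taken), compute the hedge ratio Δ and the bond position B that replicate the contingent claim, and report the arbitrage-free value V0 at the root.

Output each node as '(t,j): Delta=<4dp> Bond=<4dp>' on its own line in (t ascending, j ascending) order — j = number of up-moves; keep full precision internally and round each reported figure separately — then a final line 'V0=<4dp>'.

(0,0): Delta=-0.8160 Bond=85.5130
(1,0): Delta=-1.0000 Bond=97.5889
(1,1): Delta=-0.7322 Bond=85.0008
(2,0): Delta=-1.0000 Bond=103.4443
(2,1): Delta=-1.0000 Bond=103.4443
(2,2): Delta=-0.6101 Bond=79.2594
(3,0): Delta=-1.0000 Bond=109.6509
(3,1): Delta=-1.0000 Bond=109.6509
(3,2): Delta=-1.0000 Bond=109.6509
(3,3): Delta=-0.4326 Bond=63.1857
V0=43.8984

The replicating-portfolio and risk-neutral prices coincide; use p* = (1.06−0.74)/(1.32−0.74) = 0.5517 for the latter.
Terminal payoffs: V(4,0)=100.9368, V(4,1)=88.9503, V(4,2)=67.5689, V(4,3)=29.4292, V(4,4)=0.0000
Node (3,0) S=20.6664: V=(p*·88.9503+(1−p*)·100.9368)/1.06=88.9845; Δ=(88.9503−100.9368)/(27.2797−15.2932)=-1.0000; B=V−Δ·S=109.6509
Node (3,1) S=36.8644: V=(p*·67.5689+(1−p*)·88.9503)/1.06=72.7865; Δ=(67.5689−88.9503)/(48.6611−27.2797)=-1.0000; B=V−Δ·S=109.6509
Node (3,2) S=65.7582: V=(p*·29.4292+(1−p*)·67.5689)/1.06=43.8928; Δ=(29.4292−67.5689)/(86.8008−48.6611)=-1.0000; B=V−Δ·S=109.6509
Node (3,3) S=117.2984: V=(p*·0.0000+(1−p*)·29.4292)/1.06=12.4457; Δ=(0.0000−29.4292)/(154.8338−86.8008)=-0.4326; B=V−Δ·S=63.1857
Node (2,0) S=27.9276: V=(p*·72.7865+(1−p*)·88.9845)/1.06=75.5167; Δ=(72.7865−88.9845)/(36.8644−20.6664)=-1.0000; B=V−Δ·S=103.4443
Node (2,1) S=49.8168: V=(p*·43.8928+(1−p*)·72.7865)/1.06=53.6275; Δ=(43.8928−72.7865)/(65.7582−36.8644)=-1.0000; B=V−Δ·S=103.4443
Node (2,2) S=88.8624: V=(p*·12.4457+(1−p*)·43.8928)/1.06=25.0402; Δ=(12.4457−43.8928)/(117.2984−65.7582)=-0.6101; B=V−Δ·S=79.2594
Node (1,0) S=37.7400: V=(p*·53.6275+(1−p*)·75.5167)/1.06=59.8489; Δ=(53.6275−75.5167)/(49.8168−27.9276)=-1.0000; B=V−Δ·S=97.5889
Node (1,1) S=67.3200: V=(p*·25.0402+(1−p*)·53.6275)/1.06=35.7125; Δ=(25.0402−53.6275)/(88.8624−49.8168)=-0.7322; B=V−Δ·S=85.0008
Node (0,0) S=51.0000: V=(p*·35.7125+(1−p*)·59.8489)/1.06=43.8984; Δ=(35.7125−59.8489)/(67.3200−37.7400)=-0.8160; B=V−Δ·S=85.5130
Self-financing check: at every node Δ·S+B equals the discounted successor values.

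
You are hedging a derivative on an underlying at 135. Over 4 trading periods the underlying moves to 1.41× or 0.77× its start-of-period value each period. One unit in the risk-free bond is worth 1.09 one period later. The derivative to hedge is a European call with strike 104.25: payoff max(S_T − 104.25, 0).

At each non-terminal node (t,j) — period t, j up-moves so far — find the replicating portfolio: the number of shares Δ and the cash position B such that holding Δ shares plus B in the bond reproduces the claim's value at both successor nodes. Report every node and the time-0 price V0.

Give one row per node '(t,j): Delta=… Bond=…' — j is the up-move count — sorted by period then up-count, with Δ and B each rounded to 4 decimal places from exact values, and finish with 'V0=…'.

The replicating-portfolio and risk-neutral prices coincide; use p* = (1.09−0.77)/(1.41−0.77) = 0.5000 for the latter.
Terminal payoffs: V(4,0)=0.0000, V(4,1)=0.0000, V(4,2)=54.8805, V(4,3)=187.1448, V(4,4)=429.3431
  t=3,j=0: stock 61.6320 → up 86.9011 (V=0.0000), down 47.4566 (V=0.0000). Price 0.0000; hedge Δ=0.0000, bond B=0.0000.
  t=3,j=1: stock 112.8585 → up 159.1305 (V=54.8805), down 86.9011 (V=0.0000). Price 25.1745; hedge Δ=0.7598, bond B=-60.5762.
  t=3,j=2: stock 206.6630 → up 291.3948 (V=187.1448), down 159.1305 (V=54.8805). Price 111.0208; hedge Δ=1.0000, bond B=-95.6422.
  t=3,j=3: stock 378.4348 → up 533.5931 (V=429.3431), down 291.3948 (V=187.1448). Price 282.7926; hedge Δ=1.0000, bond B=-95.6422.
  t=2,j=0: stock 80.0415 → up 112.8585 (V=25.1745), down 61.6320 (V=0.0000). Price 11.5480; hedge Δ=0.4914, bond B=-27.7873.
  t=2,j=1: stock 146.5695 → up 206.6630 (V=111.0208), down 112.8585 (V=25.1745). Price 62.4749; hedge Δ=0.9152, bond B=-71.6598.
  t=2,j=2: stock 268.3935 → up 378.4348 (V=282.7926), down 206.6630 (V=111.0208). Price 180.6484; hedge Δ=1.0000, bond B=-87.7451.
  t=1,j=0: stock 103.9500 → up 146.5695 (V=62.4749), down 80.0415 (V=11.5480). Price 33.9555; hedge Δ=0.7655, bond B=-45.6179.
  t=1,j=1: stock 190.3500 → up 268.3935 (V=180.6484), down 146.5695 (V=62.4749). Price 111.5244; hedge Δ=0.9700, bond B=-73.1215.
  t=0,j=0: stock 135.0000 → up 190.3500 (V=111.5244), down 103.9500 (V=33.9555). Price 66.7339; hedge Δ=0.8978, bond B=-54.4677.
Root portfolio cost Δ·135+B reproduces V0=66.7339.

(0,0): Delta=0.8978 Bond=-54.4677
(1,0): Delta=0.7655 Bond=-45.6179
(1,1): Delta=0.9700 Bond=-73.1215
(2,0): Delta=0.4914 Bond=-27.7873
(2,1): Delta=0.9152 Bond=-71.6598
(2,2): Delta=1.0000 Bond=-87.7451
(3,0): Delta=0.0000 Bond=0.0000
(3,1): Delta=0.7598 Bond=-60.5762
(3,2): Delta=1.0000 Bond=-95.6422
(3,3): Delta=1.0000 Bond=-95.6422
V0=66.7339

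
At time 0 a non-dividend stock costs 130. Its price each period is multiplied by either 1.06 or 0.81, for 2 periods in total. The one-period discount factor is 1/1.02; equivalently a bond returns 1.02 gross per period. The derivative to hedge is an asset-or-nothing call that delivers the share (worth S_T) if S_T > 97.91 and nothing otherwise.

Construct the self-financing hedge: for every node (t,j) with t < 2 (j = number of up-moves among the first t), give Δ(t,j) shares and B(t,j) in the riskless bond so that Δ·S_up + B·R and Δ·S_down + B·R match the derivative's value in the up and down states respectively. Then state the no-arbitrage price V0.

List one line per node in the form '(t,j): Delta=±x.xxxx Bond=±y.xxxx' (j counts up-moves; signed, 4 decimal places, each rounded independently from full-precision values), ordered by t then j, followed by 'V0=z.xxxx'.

(0,0): Delta=1.4117 Bond=-55.6159
(1,0): Delta=4.2400 Bond=-354.5513
(1,1): Delta=1.0000 Bond=0.0000
V0=127.9013

No-arbitrage ⇒ martingale measure with p* = (R−d)/(u−d) = 0.8400.
Terminal values V(2,·): V(2,0)=0.0000, V(2,1)=111.6180, V(2,2)=146.0680
Node (1,0) S=105.3000: V=(p*·111.6180+(1−p*)·0.0000)/1.02=91.9207; Δ=(111.6180−0.0000)/(111.6180−85.2930)=4.2400; B=V−Δ·S=-354.5513
Node (1,1) S=137.8000: V=(p*·146.0680+(1−p*)·111.6180)/1.02=137.8000; Δ=(146.0680−111.6180)/(146.0680−111.6180)=1.0000; B=V−Δ·S=0.0000
Node (0,0) S=130.0000: V=(p*·137.8000+(1−p*)·91.9207)/1.02=127.9013; Δ=(137.8000−91.9207)/(137.8000−105.3000)=1.4117; B=V−Δ·S=-55.6159
Self-financing check: at every node Δ·S+B equals the discounted successor values.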